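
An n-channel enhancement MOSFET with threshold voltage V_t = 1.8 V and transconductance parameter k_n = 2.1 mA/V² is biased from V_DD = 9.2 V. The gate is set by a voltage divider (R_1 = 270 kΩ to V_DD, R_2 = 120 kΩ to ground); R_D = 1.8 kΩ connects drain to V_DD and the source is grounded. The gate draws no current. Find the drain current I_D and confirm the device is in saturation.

V_G = V_DD·R_2/(R_1+R_2) = 9.2×120/390 = 2.83 V. With the source grounded, V_GS = V_G = 2.83 V.
Assume saturation: I_D = (k_n/2)(V_GS − V_t)² = (2.1/2)×(2.83 − 1.8)² = 1.05×1.03² = 1.12 mA.
V_DS = V_DD − I_D·R_D = 9.2 − 1.12×1.8 = 7.19 V.
Saturation requires V_DS ≥ V_GS − V_t = 1.03 V; 7.19 ≥ 1.03 ✓.

I_D ≈ 1.1 mA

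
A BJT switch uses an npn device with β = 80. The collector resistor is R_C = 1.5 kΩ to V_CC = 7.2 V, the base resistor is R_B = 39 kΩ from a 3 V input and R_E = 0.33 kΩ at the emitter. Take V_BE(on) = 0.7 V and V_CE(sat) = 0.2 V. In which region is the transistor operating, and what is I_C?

Assume active. Base-emitter loop: I_B = (V_BB − V_BE)/(R_B + (β+1)R_E) = (3 − 0.7)/(39 + 81×0.33) = 0.035 mA.
I_C = β·I_B = 80×0.035 = 2.8 mA.
V_CE = V_CC − I_C·R_C − I_E·R_E = 7.2 − 2.8×1.5 − 2.83×0.33 = 2.07 V > V_CE(sat), so the active-region assumption holds.

active; I_C ≈ 2.8 mA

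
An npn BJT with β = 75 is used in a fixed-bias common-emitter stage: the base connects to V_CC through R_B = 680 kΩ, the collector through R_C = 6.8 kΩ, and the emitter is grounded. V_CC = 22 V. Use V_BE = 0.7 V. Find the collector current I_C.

Base loop: V_CC = I_B·R_B + V_BE, so I_B = (22 − 0.7)/680 kΩ = 0.0313 mA.
In the active region I_C = β·I_B = 75 × 0.0313 = 2.35 mA.
Collector loop: V_CE = V_CC − I_C·R_C = 22 − 2.35×6.8 = 6.02 V.
Since V_CE = 6.02 V > V_CE(sat) ≈ 0.2 V, the transistor is in the active region as assumed.

I_C ≈ 2.3 mA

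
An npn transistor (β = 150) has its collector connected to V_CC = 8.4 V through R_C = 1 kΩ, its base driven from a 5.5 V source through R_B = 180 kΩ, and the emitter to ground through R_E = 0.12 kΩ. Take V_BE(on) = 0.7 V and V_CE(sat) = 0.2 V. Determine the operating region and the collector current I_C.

active; I_C ≈ 3.6 mA

Assume active. Base-emitter loop: I_B = (V_BB − V_BE)/(R_B + (β+1)R_E) = (5.5 − 0.7)/(180 + 151×0.12) = 0.0242 mA.
I_C = β·I_B = 150×0.0242 = 3.63 mA.
V_CE = V_CC − I_C·R_C − I_E·R_E = 8.4 − 3.63×1 − 3.66×0.12 = 4.33 V > V_CE(sat), so the active-region assumption holds.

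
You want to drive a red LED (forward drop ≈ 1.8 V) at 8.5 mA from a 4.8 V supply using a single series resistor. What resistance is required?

The resistor drops V_S − V_D = 4.8 − 1.8 = 3 V at 8.5 mA.
R = 3 V / 8.5 mA = 0.353 kΩ.

R ≈ 0.35 kΩ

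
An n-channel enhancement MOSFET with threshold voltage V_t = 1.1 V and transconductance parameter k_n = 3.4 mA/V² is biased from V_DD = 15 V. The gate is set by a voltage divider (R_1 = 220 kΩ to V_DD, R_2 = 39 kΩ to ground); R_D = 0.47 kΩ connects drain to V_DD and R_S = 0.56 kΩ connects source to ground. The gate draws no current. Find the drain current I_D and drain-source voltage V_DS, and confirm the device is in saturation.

I_D ≈ 0.83 mA, V_DS ≈ 14 V

V_G = V_DD·R_2/(R_1+R_2) = 15×39/259 = 2.26 V.
Assume saturation: I_D = (k_n/2)(V_GS − V_t)² with V_GS = V_G − I_D·R_S = 2.26 − 0.56·I_D.
Substituting gives 0.533·I_D² − 3.21·I_D + 2.28 = 0, with roots I_D = 0.825 or 5.19 mA.
The root I_D = 5.19 mA gives V_GS = -0.647 V ≤ V_t, so take I_D = 0.825 mA.
Then V_GS = 1.8 V and V_DS = V_DD − I_D(R_D+R_S) = 15 − 0.825×1.03 = 14.2 V.
Saturation requires V_DS ≥ V_GS − V_t = 0.697 V; 14.2 ≥ 0.697 ✓.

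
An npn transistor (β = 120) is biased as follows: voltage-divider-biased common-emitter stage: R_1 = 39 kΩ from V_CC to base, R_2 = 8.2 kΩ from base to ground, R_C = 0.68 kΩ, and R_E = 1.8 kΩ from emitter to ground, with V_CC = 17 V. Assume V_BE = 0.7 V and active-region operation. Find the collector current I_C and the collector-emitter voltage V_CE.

Thevenize the base divider: V_Th = V_CC·R_2/(R_1+R_2) = 17×8.2/47.2 = 2.95 V, R_Th = R_1‖R_2 = 6.78 kΩ.
Base-emitter loop: V_Th = I_B·R_Th + V_BE + (β+1)I_B·R_E, so I_B = (2.95 − 0.7) / (6.78 + 121×1.8) = 0.01 mA.
I_C = β·I_B = 120×0.01 = 1.2 mA, and I_E = (β+1)I_B = 1.21 mA.
V_CE = V_CC − I_C·R_C − I_E·R_E = 17 − 1.2×0.68 − 1.21×1.8 = 14 V.
V_CE = 14 V > 0.2 V confirms active-region operation.

I_C ≈ 1.2 mA, V_CE ≈ 14 V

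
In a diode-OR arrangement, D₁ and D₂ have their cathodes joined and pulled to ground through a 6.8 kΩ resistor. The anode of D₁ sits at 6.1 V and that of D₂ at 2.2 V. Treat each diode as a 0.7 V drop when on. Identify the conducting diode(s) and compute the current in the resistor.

Assume both conduct. Then node N would need to be at both 6.1−0.7 = 5.4 V and 2.2−0.7 = 1.5 V, which is impossible.
Assume only D₁ conducts: V_N = 6.1 − 0.7 = 5.4 V, so I_R = 5.4/6.8 = 0.794 mA.
Check D₂: its anode-to-cathode voltage is 2.2 − 5.4 = -3.2 V < 0.7 V, so it is off. The assumption is consistent.

Only D₁ conducts; I_R ≈ 0.79 mA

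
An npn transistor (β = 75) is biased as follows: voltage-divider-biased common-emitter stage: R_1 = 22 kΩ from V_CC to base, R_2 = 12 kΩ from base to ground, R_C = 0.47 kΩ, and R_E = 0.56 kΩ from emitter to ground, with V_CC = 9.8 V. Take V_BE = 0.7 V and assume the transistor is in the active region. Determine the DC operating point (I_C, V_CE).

Thevenize the base divider: V_Th = V_CC·R_2/(R_1+R_2) = 9.8×12/34 = 3.46 V, R_Th = R_1‖R_2 = 7.76 kΩ.
Base-emitter loop: V_Th = I_B·R_Th + V_BE + (β+1)I_B·R_E, so I_B = (3.46 − 0.7) / (7.76 + 76×0.56) = 0.0548 mA.
I_C = β·I_B = 75×0.0548 = 4.11 mA, and I_E = (β+1)I_B = 4.17 mA.
V_CE = V_CC − I_C·R_C − I_E·R_E = 9.8 − 4.11×0.47 − 4.17×0.56 = 5.53 V.
V_CE = 5.53 V > 0.2 V confirms active-region operation.

I_C ≈ 4.1 mA, V_CE ≈ 5.5 V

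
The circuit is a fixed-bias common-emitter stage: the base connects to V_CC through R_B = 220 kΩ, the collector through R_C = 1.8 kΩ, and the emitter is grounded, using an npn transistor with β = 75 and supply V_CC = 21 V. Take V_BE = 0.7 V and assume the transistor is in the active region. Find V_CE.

Base loop: V_CC = I_B·R_B + V_BE, so I_B = (21 − 0.7)/220 kΩ = 0.0923 mA.
In the active region I_C = β·I_B = 75 × 0.0923 = 6.92 mA.
Collector loop: V_CE = V_CC − I_C·R_C = 21 − 6.92×1.8 = 8.54 V.
Since V_CE = 8.54 V > V_CE(sat) ≈ 0.2 V, the transistor is in the active region as assumed.

V_CE ≈ 8.5 V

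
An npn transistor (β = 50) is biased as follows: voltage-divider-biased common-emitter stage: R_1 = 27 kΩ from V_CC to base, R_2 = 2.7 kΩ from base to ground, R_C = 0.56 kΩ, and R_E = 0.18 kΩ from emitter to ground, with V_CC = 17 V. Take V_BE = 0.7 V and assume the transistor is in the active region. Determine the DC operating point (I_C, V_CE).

I_C ≈ 3.6 mA, V_CE ≈ 14 V

Thevenize the base divider: V_Th = V_CC·R_2/(R_1+R_2) = 17×2.7/29.7 = 1.55 V, R_Th = R_1‖R_2 = 2.45 kΩ.
Base-emitter loop: V_Th = I_B·R_Th + V_BE + (β+1)I_B·R_E, so I_B = (1.55 − 0.7) / (2.45 + 51×0.18) = 0.0727 mA.
I_C = β·I_B = 50×0.0727 = 3.63 mA, and I_E = (β+1)I_B = 3.71 mA.
V_CE = V_CC − I_C·R_C − I_E·R_E = 17 − 3.63×0.56 − 3.71×0.18 = 14.3 V.
V_CE = 14.3 V > 0.2 V confirms active-region operation.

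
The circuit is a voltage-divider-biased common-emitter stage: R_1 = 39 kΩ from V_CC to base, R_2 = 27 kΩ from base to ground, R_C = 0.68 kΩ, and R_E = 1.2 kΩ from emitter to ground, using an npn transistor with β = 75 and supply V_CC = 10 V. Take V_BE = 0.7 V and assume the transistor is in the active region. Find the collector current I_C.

Thevenize the base divider: V_Th = V_CC·R_2/(R_1+R_2) = 10×27/66 = 4.09 V, R_Th = R_1‖R_2 = 16 kΩ.
Base-emitter loop: V_Th = I_B·R_Th + V_BE + (β+1)I_B·R_E, so I_B = (4.09 − 0.7) / (16 + 76×1.2) = 0.0316 mA.
I_C = β·I_B = 75×0.0316 = 2.37 mA, and I_E = (β+1)I_B = 2.41 mA.
V_CE = V_CC − I_C·R_C − I_E·R_E = 10 − 2.37×0.68 − 2.41×1.2 = 5.5 V.
V_CE = 5.5 V > 0.2 V confirms active-region operation.

I_C ≈ 2.4 mA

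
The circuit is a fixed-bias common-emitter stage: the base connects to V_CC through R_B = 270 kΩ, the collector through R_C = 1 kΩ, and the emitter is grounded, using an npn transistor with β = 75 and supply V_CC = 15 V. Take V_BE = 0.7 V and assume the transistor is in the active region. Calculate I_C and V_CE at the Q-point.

I_C ≈ 4 mA, V_CE ≈ 11 V

Base loop: V_CC = I_B·R_B + V_BE, so I_B = (15 − 0.7)/270 kΩ = 0.053 mA.
In the active region I_C = β·I_B = 75 × 0.053 = 3.97 mA.
Collector loop: V_CE = V_CC − I_C·R_C = 15 − 3.97×1 = 11 V.
Since V_CE = 11 V > V_CE(sat) ≈ 0.2 V, the transistor is in the active region as assumed.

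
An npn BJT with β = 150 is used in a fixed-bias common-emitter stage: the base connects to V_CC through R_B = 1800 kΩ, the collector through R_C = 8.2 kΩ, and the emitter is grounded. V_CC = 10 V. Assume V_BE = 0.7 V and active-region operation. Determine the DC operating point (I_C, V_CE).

Base loop: V_CC = I_B·R_B + V_BE, so I_B = (10 − 0.7)/1800 kΩ = 0.00517 mA.
In the active region I_C = β·I_B = 150 × 0.00517 = 0.775 mA.
Collector loop: V_CE = V_CC − I_C·R_C = 10 − 0.775×8.2 = 3.65 V.
Since V_CE = 3.65 V > V_CE(sat) ≈ 0.2 V, the transistor is in the active region as assumed.

I_C ≈ 0.78 mA, V_CE ≈ 3.6 V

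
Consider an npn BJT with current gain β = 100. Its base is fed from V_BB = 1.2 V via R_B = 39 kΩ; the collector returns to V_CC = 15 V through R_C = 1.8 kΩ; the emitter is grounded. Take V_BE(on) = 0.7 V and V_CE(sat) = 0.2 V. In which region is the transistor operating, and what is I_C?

active; I_C ≈ 1.3 mA

Assume active. Base-emitter loop: I_B = (V_BB − V_BE)/R_B = (1.2 − 0.7)/39 = 0.0128 mA.
I_C = β·I_B = 100×0.0128 = 1.28 mA.
V_CE = V_CC − I_C·R_C = 15 − 1.28×1.8 = 12.7 V > V_CE(sat), so the active-region assumption holds.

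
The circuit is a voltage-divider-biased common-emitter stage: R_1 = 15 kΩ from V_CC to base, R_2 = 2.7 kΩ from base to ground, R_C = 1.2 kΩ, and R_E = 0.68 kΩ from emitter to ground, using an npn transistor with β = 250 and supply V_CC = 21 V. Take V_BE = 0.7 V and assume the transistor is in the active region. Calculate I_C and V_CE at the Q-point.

Thevenize the base divider: V_Th = V_CC·R_2/(R_1+R_2) = 21×2.7/17.7 = 3.2 V, R_Th = R_1‖R_2 = 2.29 kΩ.
Base-emitter loop: V_Th = I_B·R_Th + V_BE + (β+1)I_B·R_E, so I_B = (3.2 − 0.7) / (2.29 + 251×0.68) = 0.0145 mA.
I_C = β·I_B = 250×0.0145 = 3.62 mA, and I_E = (β+1)I_B = 3.63 mA.
V_CE = V_CC − I_C·R_C − I_E·R_E = 21 − 3.62×1.2 − 3.63×0.68 = 14.2 V.
V_CE = 14.2 V > 0.2 V confirms active-region operation.

I_C ≈ 3.6 mA, V_CE ≈ 14 V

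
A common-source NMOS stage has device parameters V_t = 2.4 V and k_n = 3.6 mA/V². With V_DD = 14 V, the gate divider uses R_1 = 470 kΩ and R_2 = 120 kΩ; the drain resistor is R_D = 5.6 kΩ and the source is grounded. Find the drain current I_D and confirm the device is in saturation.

V_G = V_DD·R_2/(R_1+R_2) = 14×120/590 = 2.85 V. With the source grounded, V_GS = V_G = 2.85 V.
Assume saturation: I_D = (k_n/2)(V_GS − V_t)² = (3.6/2)×(2.85 − 2.4)² = 1.8×0.447² = 0.36 mA.
V_DS = V_DD − I_D·R_D = 14 − 0.36×5.6 = 12 V.
Saturation requires V_DS ≥ V_GS − V_t = 0.447 V; 12 ≥ 0.447 ✓.

I_D ≈ 0.36 mA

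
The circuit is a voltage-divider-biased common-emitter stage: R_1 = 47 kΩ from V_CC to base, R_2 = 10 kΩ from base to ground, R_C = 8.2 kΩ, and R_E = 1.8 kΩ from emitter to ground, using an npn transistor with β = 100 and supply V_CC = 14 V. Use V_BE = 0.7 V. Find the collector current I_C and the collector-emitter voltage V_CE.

I_C ≈ 0.92 mA, V_CE ≈ 4.7 V

Thevenize the base divider: V_Th = V_CC·R_2/(R_1+R_2) = 14×10/57 = 2.46 V, R_Th = R_1‖R_2 = 8.25 kΩ.
Base-emitter loop: V_Th = I_B·R_Th + V_BE + (β+1)I_B·R_E, so I_B = (2.46 − 0.7) / (8.25 + 101×1.8) = 0.00924 mA.
I_C = β·I_B = 100×0.00924 = 0.924 mA, and I_E = (β+1)I_B = 0.933 mA.
V_CE = V_CC − I_C·R_C − I_E·R_E = 14 − 0.924×8.2 − 0.933×1.8 = 4.74 V.
V_CE = 4.74 V > 0.2 V confirms active-region operation.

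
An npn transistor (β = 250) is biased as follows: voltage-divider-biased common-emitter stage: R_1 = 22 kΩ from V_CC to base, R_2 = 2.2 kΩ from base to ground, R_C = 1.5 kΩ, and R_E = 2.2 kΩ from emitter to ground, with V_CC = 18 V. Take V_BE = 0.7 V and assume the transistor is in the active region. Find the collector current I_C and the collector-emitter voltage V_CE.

I_C ≈ 0.42 mA, V_CE ≈ 16 V

Thevenize the base divider: V_Th = V_CC·R_2/(R_1+R_2) = 18×2.2/24.2 = 1.64 V, R_Th = R_1‖R_2 = 2 kΩ.
Base-emitter loop: V_Th = I_B·R_Th + V_BE + (β+1)I_B·R_E, so I_B = (1.64 − 0.7) / (2 + 251×2.2) = 0.00169 mA.
I_C = β·I_B = 250×0.00169 = 0.422 mA, and I_E = (β+1)I_B = 0.424 mA.
V_CE = V_CC − I_C·R_C − I_E·R_E = 18 − 0.422×1.5 − 0.424×2.2 = 16.4 V.
V_CE = 16.4 V > 0.2 V confirms active-region operation.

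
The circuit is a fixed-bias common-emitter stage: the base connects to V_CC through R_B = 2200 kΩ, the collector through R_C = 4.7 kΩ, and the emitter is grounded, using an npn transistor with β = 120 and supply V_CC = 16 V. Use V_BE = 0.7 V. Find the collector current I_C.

Base loop: V_CC = I_B·R_B + V_BE, so I_B = (16 − 0.7)/2200 kΩ = 0.00695 mA.
In the active region I_C = β·I_B = 120 × 0.00695 = 0.835 mA.
Collector loop: V_CE = V_CC − I_C·R_C = 16 − 0.835×4.7 = 12.1 V.
Since V_CE = 12.1 V > V_CE(sat) ≈ 0.2 V, the transistor is in the active region as assumed.

I_C ≈ 0.83 mA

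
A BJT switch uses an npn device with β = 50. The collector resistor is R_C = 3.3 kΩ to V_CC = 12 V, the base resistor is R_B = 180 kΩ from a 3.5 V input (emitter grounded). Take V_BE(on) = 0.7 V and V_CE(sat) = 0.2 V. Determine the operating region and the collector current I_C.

Assume active. Base-emitter loop: I_B = (V_BB − V_BE)/R_B = (3.5 − 0.7)/180 = 0.0156 mA.
I_C = β·I_B = 50×0.0156 = 0.778 mA.
V_CE = V_CC − I_C·R_C = 12 − 0.778×3.3 = 9.43 V > V_CE(sat), so the active-region assumption holds.

active; I_C ≈ 0.78 mA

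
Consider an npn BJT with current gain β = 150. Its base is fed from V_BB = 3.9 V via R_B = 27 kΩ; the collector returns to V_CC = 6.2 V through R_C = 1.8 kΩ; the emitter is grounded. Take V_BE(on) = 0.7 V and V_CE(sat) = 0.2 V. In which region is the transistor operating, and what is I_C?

saturation; I_C ≈ 3.3 mA

Assume active: I_B = (3.9 − 0.7)/27 = 0.119 mA, giving I_C = β·I_B = 17.8 mA.
But then V_CE = 6.2 − 17.8×1.8 = -25.8 V < V_CE(sat) = 0.2 V — impossible in the active region.
So the transistor is saturated. With V_CE = 0.2 V, I_C = (V_CC − 0.2)/R_C = 6/1.8 = 3.33 mA.
Check: β·I_B = 17.8 mA > I_C = 3.33 mA, confirming saturation.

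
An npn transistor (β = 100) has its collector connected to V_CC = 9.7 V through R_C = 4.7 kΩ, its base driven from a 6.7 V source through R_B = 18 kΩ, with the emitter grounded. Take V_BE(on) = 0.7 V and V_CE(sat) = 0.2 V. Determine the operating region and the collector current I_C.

Assume active: I_B = (6.7 − 0.7)/18 = 0.333 mA, giving I_C = β·I_B = 33.3 mA.
But then V_CE = 9.7 − 33.3×4.7 = -147 V < V_CE(sat) = 0.2 V — impossible in the active region.
So the transistor is saturated. With V_CE = 0.2 V, I_C = (V_CC − 0.2)/R_C = 9.5/4.7 = 2.02 mA.
Check: β·I_B = 33.3 mA > I_C = 2.02 mA, confirming saturation.

saturation; I_C ≈ 2 mA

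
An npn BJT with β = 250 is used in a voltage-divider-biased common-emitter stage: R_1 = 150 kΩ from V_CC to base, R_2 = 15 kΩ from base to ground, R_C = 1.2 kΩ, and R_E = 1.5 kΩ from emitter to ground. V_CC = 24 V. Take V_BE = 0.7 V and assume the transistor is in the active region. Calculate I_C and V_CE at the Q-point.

Thevenize the base divider: V_Th = V_CC·R_2/(R_1+R_2) = 24×15/165 = 2.18 V, R_Th = R_1‖R_2 = 13.6 kΩ.
Base-emitter loop: V_Th = I_B·R_Th + V_BE + (β+1)I_B·R_E, so I_B = (2.18 − 0.7) / (13.6 + 251×1.5) = 0.0038 mA.
I_C = β·I_B = 250×0.0038 = 0.95 mA, and I_E = (β+1)I_B = 0.953 mA.
V_CE = V_CC − I_C·R_C − I_E·R_E = 24 − 0.95×1.2 − 0.953×1.5 = 21.4 V.
V_CE = 21.4 V > 0.2 V confirms active-region operation.

I_C ≈ 0.95 mA, V_CE ≈ 21 V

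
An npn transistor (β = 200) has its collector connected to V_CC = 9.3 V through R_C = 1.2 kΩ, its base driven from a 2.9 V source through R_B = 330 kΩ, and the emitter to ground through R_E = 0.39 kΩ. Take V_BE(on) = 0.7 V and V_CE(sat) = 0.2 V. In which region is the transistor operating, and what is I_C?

Assume active. Base-emitter loop: I_B = (V_BB − V_BE)/(R_B + (β+1)R_E) = (2.9 − 0.7)/(330 + 201×0.39) = 0.00539 mA.
I_C = β·I_B = 200×0.00539 = 1.08 mA.
V_CE = V_CC − I_C·R_C − I_E·R_E = 9.3 − 1.08×1.2 − 1.08×0.39 = 7.58 V > V_CE(sat), so the active-region assumption holds.

active; I_C ≈ 1.1 mA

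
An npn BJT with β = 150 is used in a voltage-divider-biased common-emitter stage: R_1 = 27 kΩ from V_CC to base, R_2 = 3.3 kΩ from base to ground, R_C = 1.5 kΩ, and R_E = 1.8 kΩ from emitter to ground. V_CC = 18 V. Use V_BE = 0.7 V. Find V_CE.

Thevenize the base divider: V_Th = V_CC·R_2/(R_1+R_2) = 18×3.3/30.3 = 1.96 V, R_Th = R_1‖R_2 = 2.94 kΩ.
Base-emitter loop: V_Th = I_B·R_Th + V_BE + (β+1)I_B·R_E, so I_B = (1.96 − 0.7) / (2.94 + 151×1.8) = 0.00459 mA.
I_C = β·I_B = 150×0.00459 = 0.688 mA, and I_E = (β+1)I_B = 0.693 mA.
V_CE = V_CC − I_C·R_C − I_E·R_E = 18 − 0.688×1.5 − 0.693×1.8 = 15.7 V.
V_CE = 15.7 V > 0.2 V confirms active-region operation.

V_CE ≈ 16 V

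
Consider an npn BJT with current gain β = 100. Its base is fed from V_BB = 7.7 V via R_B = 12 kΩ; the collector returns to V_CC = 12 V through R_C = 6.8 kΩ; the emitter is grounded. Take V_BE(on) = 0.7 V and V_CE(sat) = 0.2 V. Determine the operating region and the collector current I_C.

saturation; I_C ≈ 1.7 mA

Assume active: I_B = (7.7 − 0.7)/12 = 0.583 mA, giving I_C = β·I_B = 58.3 mA.
But then V_CE = 12 − 58.3×6.8 = -385 V < V_CE(sat) = 0.2 V — impossible in the active region.
So the transistor is saturated. With V_CE = 0.2 V, I_C = (V_CC − 0.2)/R_C = 11.8/6.8 = 1.74 mA.
Check: β·I_B = 58.3 mA > I_C = 1.74 mA, confirming saturation.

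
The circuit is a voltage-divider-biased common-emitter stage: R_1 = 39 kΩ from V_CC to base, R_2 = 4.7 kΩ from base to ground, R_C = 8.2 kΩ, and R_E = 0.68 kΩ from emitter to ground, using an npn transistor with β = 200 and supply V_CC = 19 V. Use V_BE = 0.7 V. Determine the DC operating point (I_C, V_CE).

Thevenize the base divider: V_Th = V_CC·R_2/(R_1+R_2) = 19×4.7/43.7 = 2.04 V, R_Th = R_1‖R_2 = 4.19 kΩ.
Base-emitter loop: V_Th = I_B·R_Th + V_BE + (β+1)I_B·R_E, so I_B = (2.04 − 0.7) / (4.19 + 201×0.68) = 0.00954 mA.
I_C = β·I_B = 200×0.00954 = 1.91 mA, and I_E = (β+1)I_B = 1.92 mA.
V_CE = V_CC − I_C·R_C − I_E·R_E = 19 − 1.91×8.2 − 1.92×0.68 = 2.06 V.
V_CE = 2.06 V > 0.2 V confirms active-region operation.

I_C ≈ 1.9 mA, V_CE ≈ 2.1 V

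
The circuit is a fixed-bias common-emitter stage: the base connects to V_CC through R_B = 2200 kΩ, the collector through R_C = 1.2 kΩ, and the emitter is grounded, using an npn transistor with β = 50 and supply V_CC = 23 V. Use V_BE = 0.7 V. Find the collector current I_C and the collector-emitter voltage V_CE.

Base loop: V_CC = I_B·R_B + V_BE, so I_B = (23 − 0.7)/2200 kΩ = 0.0101 mA.
In the active region I_C = β·I_B = 50 × 0.0101 = 0.507 mA.
Collector loop: V_CE = V_CC − I_C·R_C = 23 − 0.507×1.2 = 22.4 V.
Since V_CE = 22.4 V > V_CE(sat) ≈ 0.2 V, the transistor is in the active region as assumed.

I_C ≈ 0.51 mA, V_CE ≈ 22 V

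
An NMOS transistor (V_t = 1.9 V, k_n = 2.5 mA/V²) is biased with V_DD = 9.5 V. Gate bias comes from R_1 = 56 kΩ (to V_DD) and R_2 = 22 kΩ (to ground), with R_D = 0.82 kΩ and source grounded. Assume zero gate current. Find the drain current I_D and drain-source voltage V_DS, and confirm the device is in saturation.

V_G = V_DD·R_2/(R_1+R_2) = 9.5×22/78 = 2.68 V. With the source grounded, V_GS = V_G = 2.68 V.
Assume saturation: I_D = (k_n/2)(V_GS − V_t)² = (2.5/2)×(2.68 − 1.9)² = 1.25×0.779² = 0.76 mA.
V_DS = V_DD − I_D·R_D = 9.5 − 0.76×0.82 = 8.88 V.
Saturation requires V_DS ≥ V_GS − V_t = 0.779 V; 8.88 ≥ 0.779 ✓.

I_D ≈ 0.76 mA, V_DS ≈ 8.9 V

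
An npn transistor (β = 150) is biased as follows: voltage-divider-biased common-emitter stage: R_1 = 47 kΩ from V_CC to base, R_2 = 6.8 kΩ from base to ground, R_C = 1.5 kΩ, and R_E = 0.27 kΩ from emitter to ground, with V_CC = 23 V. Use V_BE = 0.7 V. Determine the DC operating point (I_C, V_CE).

Thevenize the base divider: V_Th = V_CC·R_2/(R_1+R_2) = 23×6.8/53.8 = 2.91 V, R_Th = R_1‖R_2 = 5.94 kΩ.
Base-emitter loop: V_Th = I_B·R_Th + V_BE + (β+1)I_B·R_E, so I_B = (2.91 − 0.7) / (5.94 + 151×0.27) = 0.0472 mA.
I_C = β·I_B = 150×0.0472 = 7.09 mA, and I_E = (β+1)I_B = 7.13 mA.
V_CE = V_CC − I_C·R_C − I_E·R_E = 23 − 7.09×1.5 − 7.13×0.27 = 10.4 V.
V_CE = 10.4 V > 0.2 V confirms active-region operation.

I_C ≈ 7.1 mA, V_CE ≈ 10 V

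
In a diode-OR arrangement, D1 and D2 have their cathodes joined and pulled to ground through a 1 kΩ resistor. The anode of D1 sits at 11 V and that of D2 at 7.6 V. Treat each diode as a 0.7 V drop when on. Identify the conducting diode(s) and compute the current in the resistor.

Assume both conduct. Then node N would need to be at both 11−0.7 = 10.3 V and 7.6−0.7 = 6.9 V, which is impossible.
Assume only D1 conducts: V_N = 11 − 0.7 = 10.3 V, so I_R = 10.3/1 = 10.3 mA.
Check D2: its anode-to-cathode voltage is 7.6 − 10.3 = -2.7 V < 0.7 V, so it is off. The assumption is consistent.

Only D1 conducts; I_R ≈ 10 mA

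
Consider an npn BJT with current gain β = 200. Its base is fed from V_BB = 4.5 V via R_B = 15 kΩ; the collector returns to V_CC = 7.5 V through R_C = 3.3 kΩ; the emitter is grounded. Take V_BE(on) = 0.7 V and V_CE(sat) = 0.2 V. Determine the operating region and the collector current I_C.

Assume active: I_B = (4.5 − 0.7)/15 = 0.253 mA, giving I_C = β·I_B = 50.7 mA.
But then V_CE = 7.5 − 50.7×3.3 = -160 V < V_CE(sat) = 0.2 V — impossible in the active region.
So the transistor is saturated. With V_CE = 0.2 V, I_C = (V_CC − 0.2)/R_C = 7.3/3.3 = 2.21 mA.
Check: β·I_B = 50.7 mA > I_C = 2.21 mA, confirming saturation.

saturation; I_C ≈ 2.2 mA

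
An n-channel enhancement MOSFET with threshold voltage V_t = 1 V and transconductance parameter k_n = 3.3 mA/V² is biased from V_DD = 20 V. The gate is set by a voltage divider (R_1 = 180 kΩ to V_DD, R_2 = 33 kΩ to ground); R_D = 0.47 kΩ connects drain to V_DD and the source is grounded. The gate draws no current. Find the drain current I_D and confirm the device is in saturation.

V_G = V_DD·R_2/(R_1+R_2) = 20×33/213 = 3.1 V. With the source grounded, V_GS = V_G = 3.1 V.
Assume saturation: I_D = (k_n/2)(V_GS − V_t)² = (3.3/2)×(3.1 − 1)² = 1.65×2.1² = 7.27 mA.
V_DS = V_DD − I_D·R_D = 20 − 7.27×0.47 = 16.6 V.
Saturation requires V_DS ≥ V_GS − V_t = 2.1 V; 16.6 ≥ 2.1 ✓.

I_D ≈ 7.3 mA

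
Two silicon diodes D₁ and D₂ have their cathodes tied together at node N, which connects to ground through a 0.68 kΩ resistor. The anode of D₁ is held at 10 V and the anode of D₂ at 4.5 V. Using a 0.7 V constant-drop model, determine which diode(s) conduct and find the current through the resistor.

Only D₁ conducts; I_R ≈ 14 mA

Assume both conduct. Then node N would need to be at both 10−0.7 = 9.3 V and 4.5−0.7 = 3.8 V, which is impossible.
Assume only D₁ conducts: V_N = 10 − 0.7 = 9.3 V, so I_R = 9.3/0.68 = 13.7 mA.
Check D₂: its anode-to-cathode voltage is 4.5 − 9.3 = -4.8 V < 0.7 V, so it is off. The assumption is consistent.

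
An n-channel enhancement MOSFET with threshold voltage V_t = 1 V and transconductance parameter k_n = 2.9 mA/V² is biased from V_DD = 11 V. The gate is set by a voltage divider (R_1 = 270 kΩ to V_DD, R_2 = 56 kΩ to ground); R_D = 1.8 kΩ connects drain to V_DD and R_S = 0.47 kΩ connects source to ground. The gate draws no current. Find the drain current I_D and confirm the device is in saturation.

V_G = V_DD·R_2/(R_1+R_2) = 11×56/326 = 1.89 V.
Assume saturation: I_D = (k_n/2)(V_GS − V_t)² with V_GS = V_G − I_D·R_S = 1.89 − 0.47·I_D.
Substituting gives 0.32·I_D² − 2.21·I_D + 1.15 = 0, with roots I_D = 0.565 or 6.34 mA.
The root I_D = 6.34 mA gives V_GS = -1.09 V ≤ V_t, so take I_D = 0.565 mA.
Then V_GS = 1.62 V and V_DS = V_DD − I_D(R_D+R_S) = 11 − 0.565×2.27 = 9.72 V.
Saturation requires V_DS ≥ V_GS − V_t = 0.624 V; 9.72 ≥ 0.624 ✓.

I_D ≈ 0.56 mA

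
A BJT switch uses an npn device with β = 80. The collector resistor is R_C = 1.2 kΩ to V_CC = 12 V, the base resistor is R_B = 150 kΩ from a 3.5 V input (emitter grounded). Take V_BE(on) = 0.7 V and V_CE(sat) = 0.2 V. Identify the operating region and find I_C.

Assume active. Base-emitter loop: I_B = (V_BB − V_BE)/R_B = (3.5 − 0.7)/150 = 0.0187 mA.
I_C = β·I_B = 80×0.0187 = 1.49 mA.
V_CE = V_CC − I_C·R_C = 12 − 1.49×1.2 = 10.2 V > V_CE(sat), so the active-region assumption holds.

active; I_C ≈ 1.5 mA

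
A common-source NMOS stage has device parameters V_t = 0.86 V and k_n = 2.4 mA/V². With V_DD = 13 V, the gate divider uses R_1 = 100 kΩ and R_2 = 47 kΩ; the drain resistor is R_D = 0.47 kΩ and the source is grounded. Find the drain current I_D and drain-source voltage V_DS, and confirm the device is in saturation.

I_D ≈ 13 mA, V_DS ≈ 6.9 V

V_G = V_DD·R_2/(R_1+R_2) = 13×47/147 = 4.16 V. With the source grounded, V_GS = V_G = 4.16 V.
Assume saturation: I_D = (k_n/2)(V_GS − V_t)² = (2.4/2)×(4.16 − 0.86)² = 1.2×3.3² = 13 mA.
V_DS = V_DD − I_D·R_D = 13 − 13×0.47 = 6.87 V.
Saturation requires V_DS ≥ V_GS − V_t = 3.3 V; 6.87 ≥ 3.3 ✓.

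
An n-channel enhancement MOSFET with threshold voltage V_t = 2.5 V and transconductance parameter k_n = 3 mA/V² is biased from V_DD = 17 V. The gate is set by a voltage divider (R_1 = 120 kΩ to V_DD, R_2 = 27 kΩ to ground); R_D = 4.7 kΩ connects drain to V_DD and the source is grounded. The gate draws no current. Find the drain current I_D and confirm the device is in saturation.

I_D ≈ 0.58 mA

V_G = V_DD·R_2/(R_1+R_2) = 17×27/147 = 3.12 V. With the source grounded, V_GS = V_G = 3.12 V.
Assume saturation: I_D = (k_n/2)(V_GS − V_t)² = (3/2)×(3.12 − 2.5)² = 1.5×0.622² = 0.581 mA.
V_DS = V_DD − I_D·R_D = 17 − 0.581×4.7 = 14.3 V.
Saturation requires V_DS ≥ V_GS − V_t = 0.622 V; 14.3 ≥ 0.622 ✓.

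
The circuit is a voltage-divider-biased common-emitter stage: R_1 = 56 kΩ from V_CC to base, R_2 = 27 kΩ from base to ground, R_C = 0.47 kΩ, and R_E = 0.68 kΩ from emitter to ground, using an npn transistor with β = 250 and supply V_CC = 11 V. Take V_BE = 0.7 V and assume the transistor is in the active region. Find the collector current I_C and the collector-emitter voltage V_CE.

Thevenize the base divider: V_Th = V_CC·R_2/(R_1+R_2) = 11×27/83 = 3.58 V, R_Th = R_1‖R_2 = 18.2 kΩ.
Base-emitter loop: V_Th = I_B·R_Th + V_BE + (β+1)I_B·R_E, so I_B = (3.58 − 0.7) / (18.2 + 251×0.68) = 0.0152 mA.
I_C = β·I_B = 250×0.0152 = 3.81 mA, and I_E = (β+1)I_B = 3.82 mA.
V_CE = V_CC − I_C·R_C − I_E·R_E = 11 − 3.81×0.47 − 3.82×0.68 = 6.61 V.
V_CE = 6.61 V > 0.2 V confirms active-region operation.

I_C ≈ 3.8 mA, V_CE ≈ 6.6 V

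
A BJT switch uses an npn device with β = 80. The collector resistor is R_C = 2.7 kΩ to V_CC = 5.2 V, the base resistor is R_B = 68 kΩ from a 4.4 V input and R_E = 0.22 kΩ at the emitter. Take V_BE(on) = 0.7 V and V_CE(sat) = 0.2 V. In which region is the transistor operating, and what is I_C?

saturation; I_C ≈ 1.7 mA

Assume active: I_B = (4.4 − 0.7)/(68 + 81×0.22) = 0.0431 mA, I_C = β·I_B = 3.45 mA.
Then V_CE = 5.2 − 3.45×2.7 − 3.49×0.22 = -4.88 V < 0.2 V — the active assumption fails.
Re-solve with V_CE = 0.2 V. KCL at the emitter: V_E/R_E = (V_BB−0.7−V_E)/R_B + (V_CC−0.2−V_E)/R_C, giving V_E = 0.387 V.
I_C = (V_CC − 0.2 − V_E)/R_C = (5 − 0.387)/2.7 = 1.71 mA.
Check: I_B = (3.7 − 0.387)/68 = 0.0487 mA, and β·I_B = 3.9 mA > I_C, confirming saturation.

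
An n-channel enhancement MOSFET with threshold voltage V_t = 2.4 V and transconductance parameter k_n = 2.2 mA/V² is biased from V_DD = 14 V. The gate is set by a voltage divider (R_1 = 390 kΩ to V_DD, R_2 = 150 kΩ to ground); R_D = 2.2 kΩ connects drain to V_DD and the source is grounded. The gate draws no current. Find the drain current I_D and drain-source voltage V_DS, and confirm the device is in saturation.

I_D ≈ 2.4 mA, V_DS ≈ 8.6 V

V_G = V_DD·R_2/(R_1+R_2) = 14×150/540 = 3.89 V. With the source grounded, V_GS = V_G = 3.89 V.
Assume saturation: I_D = (k_n/2)(V_GS − V_t)² = (2.2/2)×(3.89 − 2.4)² = 1.1×1.49² = 2.44 mA.
V_DS = V_DD − I_D·R_D = 14 − 2.44×2.2 = 8.64 V.
Saturation requires V_DS ≥ V_GS − V_t = 1.49 V; 8.64 ≥ 1.49 ✓.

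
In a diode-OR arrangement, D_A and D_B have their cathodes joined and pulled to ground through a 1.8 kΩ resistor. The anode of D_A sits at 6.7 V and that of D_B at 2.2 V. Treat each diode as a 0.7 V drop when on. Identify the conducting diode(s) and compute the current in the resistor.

Only D_A conducts; I_R ≈ 3.3 mA

Assume both conduct. Then node N would need to be at both 6.7−0.7 = 6 V and 2.2−0.7 = 1.5 V, which is impossible.
Assume only D_A conducts: V_N = 6.7 − 0.7 = 6 V, so I_R = 6/1.8 = 3.33 mA.
Check D_B: its anode-to-cathode voltage is 2.2 − 6 = -3.8 V < 0.7 V, so it is off. The assumption is consistent.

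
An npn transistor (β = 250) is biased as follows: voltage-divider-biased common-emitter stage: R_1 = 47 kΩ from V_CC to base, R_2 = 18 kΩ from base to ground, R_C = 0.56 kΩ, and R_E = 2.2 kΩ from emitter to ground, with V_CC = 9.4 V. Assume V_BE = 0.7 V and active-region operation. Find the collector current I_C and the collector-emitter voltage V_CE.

I_C ≈ 0.84 mA, V_CE ≈ 7.1 V

Thevenize the base divider: V_Th = V_CC·R_2/(R_1+R_2) = 9.4×18/65 = 2.6 V, R_Th = R_1‖R_2 = 13 kΩ.
Base-emitter loop: V_Th = I_B·R_Th + V_BE + (β+1)I_B·R_E, so I_B = (2.6 − 0.7) / (13 + 251×2.2) = 0.00337 mA.
I_C = β·I_B = 250×0.00337 = 0.842 mA, and I_E = (β+1)I_B = 0.845 mA.
V_CE = V_CC − I_C·R_C − I_E·R_E = 9.4 − 0.842×0.56 − 0.845×2.2 = 7.07 V.
V_CE = 7.07 V > 0.2 V confirms active-region operation.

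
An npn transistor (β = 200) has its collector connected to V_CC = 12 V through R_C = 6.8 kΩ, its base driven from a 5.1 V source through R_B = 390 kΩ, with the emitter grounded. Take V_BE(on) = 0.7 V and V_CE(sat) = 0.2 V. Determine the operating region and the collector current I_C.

Assume active: I_B = (5.1 − 0.7)/390 = 0.0113 mA, giving I_C = β·I_B = 2.26 mA.
But then V_CE = 12 − 2.26×6.8 = -3.34 V < V_CE(sat) = 0.2 V — impossible in the active region.
So the transistor is saturated. With V_CE = 0.2 V, I_C = (V_CC − 0.2)/R_C = 11.8/6.8 = 1.74 mA.
Check: β·I_B = 2.26 mA > I_C = 1.74 mA, confirming saturation.

saturation; I_C ≈ 1.7 mA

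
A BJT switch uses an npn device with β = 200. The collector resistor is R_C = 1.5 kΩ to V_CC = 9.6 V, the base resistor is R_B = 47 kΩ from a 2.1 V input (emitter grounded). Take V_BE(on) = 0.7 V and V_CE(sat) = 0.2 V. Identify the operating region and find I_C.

Assume active. Base-emitter loop: I_B = (V_BB − V_BE)/R_B = (2.1 − 0.7)/47 = 0.0298 mA.
I_C = β·I_B = 200×0.0298 = 5.96 mA.
V_CE = V_CC − I_C·R_C = 9.6 − 5.96×1.5 = 0.664 V > V_CE(sat), so the active-region assumption holds.

active; I_C ≈ 6 mA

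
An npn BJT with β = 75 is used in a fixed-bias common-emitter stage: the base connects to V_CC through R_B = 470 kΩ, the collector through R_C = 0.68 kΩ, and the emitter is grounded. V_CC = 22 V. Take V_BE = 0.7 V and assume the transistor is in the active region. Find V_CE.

V_CE ≈ 20 V

Base loop: V_CC = I_B·R_B + V_BE, so I_B = (22 − 0.7)/470 kΩ = 0.0453 mA.
In the active region I_C = β·I_B = 75 × 0.0453 = 3.4 mA.
Collector loop: V_CE = V_CC − I_C·R_C = 22 − 3.4×0.68 = 19.7 V.
Since V_CE = 19.7 V > V_CE(sat) ≈ 0.2 V, the transistor is in the active region as assumed.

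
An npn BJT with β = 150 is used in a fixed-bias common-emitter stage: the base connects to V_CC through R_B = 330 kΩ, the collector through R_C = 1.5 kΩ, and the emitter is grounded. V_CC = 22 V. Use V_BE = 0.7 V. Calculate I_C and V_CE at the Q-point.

Base loop: V_CC = I_B·R_B + V_BE, so I_B = (22 − 0.7)/330 kΩ = 0.0645 mA.
In the active region I_C = β·I_B = 150 × 0.0645 = 9.68 mA.
Collector loop: V_CE = V_CC − I_C·R_C = 22 − 9.68×1.5 = 7.48 V.
Since V_CE = 7.48 V > V_CE(sat) ≈ 0.2 V, the transistor is in the active region as assumed.

I_C ≈ 9.7 mA, V_CE ≈ 7.5 V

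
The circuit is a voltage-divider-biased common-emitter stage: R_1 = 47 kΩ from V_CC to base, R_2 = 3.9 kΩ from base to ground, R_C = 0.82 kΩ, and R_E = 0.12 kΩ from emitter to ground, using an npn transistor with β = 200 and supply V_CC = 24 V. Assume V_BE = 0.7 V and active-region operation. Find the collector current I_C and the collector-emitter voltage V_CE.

I_C ≈ 8.2 mA, V_CE ≈ 16 V

Thevenize the base divider: V_Th = V_CC·R_2/(R_1+R_2) = 24×3.9/50.9 = 1.84 V, R_Th = R_1‖R_2 = 3.6 kΩ.
Base-emitter loop: V_Th = I_B·R_Th + V_BE + (β+1)I_B·R_E, so I_B = (1.84 − 0.7) / (3.6 + 201×0.12) = 0.0411 mA.
I_C = β·I_B = 200×0.0411 = 8.22 mA, and I_E = (β+1)I_B = 8.26 mA.
V_CE = V_CC − I_C·R_C − I_E·R_E = 24 − 8.22×0.82 − 8.26×0.12 = 16.3 V.
V_CE = 16.3 V > 0.2 V confirms active-region operation.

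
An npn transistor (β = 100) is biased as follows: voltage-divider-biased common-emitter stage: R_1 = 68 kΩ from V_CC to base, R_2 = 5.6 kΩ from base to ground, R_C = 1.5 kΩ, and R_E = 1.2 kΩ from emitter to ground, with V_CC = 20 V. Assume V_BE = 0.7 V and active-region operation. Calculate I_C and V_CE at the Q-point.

Thevenize the base divider: V_Th = V_CC·R_2/(R_1+R_2) = 20×5.6/73.6 = 1.52 V, R_Th = R_1‖R_2 = 5.17 kΩ.
Base-emitter loop: V_Th = I_B·R_Th + V_BE + (β+1)I_B·R_E, so I_B = (1.52 − 0.7) / (5.17 + 101×1.2) = 0.0065 mA.
I_C = β·I_B = 100×0.0065 = 0.65 mA, and I_E = (β+1)I_B = 0.657 mA.
V_CE = V_CC − I_C·R_C − I_E·R_E = 20 − 0.65×1.5 − 0.657×1.2 = 18.2 V.
V_CE = 18.2 V > 0.2 V confirms active-region operation.

I_C ≈ 0.65 mA, V_CE ≈ 18 V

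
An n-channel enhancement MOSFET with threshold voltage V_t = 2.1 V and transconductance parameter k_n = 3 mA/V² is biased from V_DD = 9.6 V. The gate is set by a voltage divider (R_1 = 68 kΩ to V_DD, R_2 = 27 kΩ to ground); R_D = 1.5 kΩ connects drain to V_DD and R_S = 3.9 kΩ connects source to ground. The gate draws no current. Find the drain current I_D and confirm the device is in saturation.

V_G = V_DD·R_2/(R_1+R_2) = 9.6×27/95 = 2.73 V.
Assume saturation: I_D = (k_n/2)(V_GS − V_t)² with V_GS = V_G − I_D·R_S = 2.73 − 3.9·I_D.
Substituting gives 22.8·I_D² − 8.35·I_D + 0.592 = 0, with roots I_D = 0.0962 or 0.27 mA.
The root I_D = 0.27 mA gives V_GS = 1.68 V ≤ V_t, so take I_D = 0.0962 mA.
Then V_GS = 2.35 V and V_DS = V_DD − I_D(R_D+R_S) = 9.6 − 0.0962×5.4 = 9.08 V.
Saturation requires V_DS ≥ V_GS − V_t = 0.253 V; 9.08 ≥ 0.253 ✓.

I_D ≈ 0.096 mA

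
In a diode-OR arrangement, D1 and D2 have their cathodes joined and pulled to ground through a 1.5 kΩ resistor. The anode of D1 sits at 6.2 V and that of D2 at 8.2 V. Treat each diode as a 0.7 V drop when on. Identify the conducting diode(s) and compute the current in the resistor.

Only D2 conducts; I_R ≈ 5 mA

Assume both conduct. Then node N would need to be at both 6.2−0.7 = 5.5 V and 8.2−0.7 = 7.5 V, which is impossible.
Assume only D2 conducts: V_N = 8.2 − 0.7 = 7.5 V, so I_R = 7.5/1.5 = 5 mA.
Check D1: its anode-to-cathode voltage is 6.2 − 7.5 = -1.3 V < 0.7 V, so it is off. The assumption is consistent.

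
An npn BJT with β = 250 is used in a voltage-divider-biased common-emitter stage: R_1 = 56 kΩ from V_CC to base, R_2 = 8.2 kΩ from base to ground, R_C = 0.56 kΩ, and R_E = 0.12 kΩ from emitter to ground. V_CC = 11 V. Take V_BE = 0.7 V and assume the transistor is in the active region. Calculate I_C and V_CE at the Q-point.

Thevenize the base divider: V_Th = V_CC·R_2/(R_1+R_2) = 11×8.2/64.2 = 1.4 V, R_Th = R_1‖R_2 = 7.15 kΩ.
Base-emitter loop: V_Th = I_B·R_Th + V_BE + (β+1)I_B·R_E, so I_B = (1.4 − 0.7) / (7.15 + 251×0.12) = 0.0189 mA.
I_C = β·I_B = 250×0.0189 = 4.73 mA, and I_E = (β+1)I_B = 4.75 mA.
V_CE = V_CC − I_C·R_C − I_E·R_E = 11 − 4.73×0.56 − 4.75×0.12 = 7.78 V.
V_CE = 7.78 V > 0.2 V confirms active-region operation.

I_C ≈ 4.7 mA, V_CE ≈ 7.8 V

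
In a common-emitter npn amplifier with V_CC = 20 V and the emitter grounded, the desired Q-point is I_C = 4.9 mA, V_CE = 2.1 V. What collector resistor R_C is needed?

R_C ≈ 3.7 kΩ

Collector loop: V_CC = I_C·R_C + V_CE.
R_C = (V_CC − V_CE)/I_C = (20 − 2.1)/4.9 = 3.65 kΩ.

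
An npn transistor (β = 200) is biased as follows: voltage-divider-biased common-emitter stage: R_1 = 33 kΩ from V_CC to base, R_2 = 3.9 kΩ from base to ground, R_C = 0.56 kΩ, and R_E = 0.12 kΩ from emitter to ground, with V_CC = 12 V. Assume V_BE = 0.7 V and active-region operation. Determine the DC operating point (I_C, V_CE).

I_C ≈ 4.1 mA, V_CE ≈ 9.2 V

Thevenize the base divider: V_Th = V_CC·R_2/(R_1+R_2) = 12×3.9/36.9 = 1.27 V, R_Th = R_1‖R_2 = 3.49 kΩ.
Base-emitter loop: V_Th = I_B·R_Th + V_BE + (β+1)I_B·R_E, so I_B = (1.27 − 0.7) / (3.49 + 201×0.12) = 0.0206 mA.
I_C = β·I_B = 200×0.0206 = 4.12 mA, and I_E = (β+1)I_B = 4.14 mA.
V_CE = V_CC − I_C·R_C − I_E·R_E = 12 − 4.12×0.56 − 4.14×0.12 = 9.2 V.
V_CE = 9.2 V > 0.2 V confirms active-region operation.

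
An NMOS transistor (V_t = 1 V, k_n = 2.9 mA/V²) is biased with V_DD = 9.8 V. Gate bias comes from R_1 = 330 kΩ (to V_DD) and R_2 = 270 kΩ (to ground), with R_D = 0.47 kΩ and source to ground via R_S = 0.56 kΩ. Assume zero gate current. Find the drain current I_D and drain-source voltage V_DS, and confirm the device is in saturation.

I_D ≈ 3.4 mA, V_DS ≈ 6.3 V

V_G = V_DD·R_2/(R_1+R_2) = 9.8×270/600 = 4.41 V.
Assume saturation: I_D = (k_n/2)(V_GS − V_t)² with V_GS = V_G − I_D·R_S = 4.41 − 0.56·I_D.
Substituting gives 0.455·I_D² − 6.54·I_D + 16.9 = 0, with roots I_D = 3.37 or 11 mA.
The root I_D = 11 mA gives V_GS = -1.76 V ≤ V_t, so take I_D = 3.37 mA.
Then V_GS = 2.52 V and V_DS = V_DD − I_D(R_D+R_S) = 9.8 − 3.37×1.03 = 6.33 V.
Saturation requires V_DS ≥ V_GS − V_t = 1.52 V; 6.33 ≥ 1.52 ✓.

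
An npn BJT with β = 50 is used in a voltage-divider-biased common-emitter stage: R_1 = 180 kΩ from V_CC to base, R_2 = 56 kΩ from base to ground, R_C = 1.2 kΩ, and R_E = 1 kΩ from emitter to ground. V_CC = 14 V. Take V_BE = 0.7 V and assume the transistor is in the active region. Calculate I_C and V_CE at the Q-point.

Thevenize the base divider: V_Th = V_CC·R_2/(R_1+R_2) = 14×56/236 = 3.32 V, R_Th = R_1‖R_2 = 42.7 kΩ.
Base-emitter loop: V_Th = I_B·R_Th + V_BE + (β+1)I_B·R_E, so I_B = (3.32 − 0.7) / (42.7 + 51×1) = 0.028 mA.
I_C = β·I_B = 50×0.028 = 1.4 mA, and I_E = (β+1)I_B = 1.43 mA.
V_CE = V_CC − I_C·R_C − I_E·R_E = 14 − 1.4×1.2 − 1.43×1 = 10.9 V.
V_CE = 10.9 V > 0.2 V confirms active-region operation.

I_C ≈ 1.4 mA, V_CE ≈ 11 V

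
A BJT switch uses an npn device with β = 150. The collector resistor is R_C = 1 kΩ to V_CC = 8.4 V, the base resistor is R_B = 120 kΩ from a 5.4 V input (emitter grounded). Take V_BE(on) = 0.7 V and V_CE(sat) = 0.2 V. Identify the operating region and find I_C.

Assume active. Base-emitter loop: I_B = (V_BB − V_BE)/R_B = (5.4 − 0.7)/120 = 0.0392 mA.
I_C = β·I_B = 150×0.0392 = 5.88 mA.
V_CE = V_CC − I_C·R_C = 8.4 − 5.88×1 = 2.53 V > V_CE(sat), so the active-region assumption holds.

active; I_C ≈ 5.9 mA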